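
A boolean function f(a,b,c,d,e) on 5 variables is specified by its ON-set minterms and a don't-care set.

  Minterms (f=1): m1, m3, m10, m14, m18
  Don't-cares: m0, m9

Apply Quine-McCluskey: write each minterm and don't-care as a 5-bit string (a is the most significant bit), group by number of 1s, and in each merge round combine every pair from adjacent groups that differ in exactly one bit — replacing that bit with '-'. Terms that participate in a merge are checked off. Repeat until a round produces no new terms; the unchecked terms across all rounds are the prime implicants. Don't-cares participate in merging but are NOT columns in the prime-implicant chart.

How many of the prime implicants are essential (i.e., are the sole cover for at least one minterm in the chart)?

3

Round 0: 00000✓ 00001✓ 00011✓ 01001✓ 01010✓ 01110✓ 10010
Round 1: 0-001 000-1 0000- 01-10
PIs = {0-001, 000-1, 0000-, 01-10, 10010}
Coverage chart:
  m1: 0-001,000-1,0000-
  m3: 000-1 ←essential
  m10: 01-10 ←essential
  m14: 01-10 ←essential
  m18: 10010 ←essential
Essential: 000-1, 01-10, 10010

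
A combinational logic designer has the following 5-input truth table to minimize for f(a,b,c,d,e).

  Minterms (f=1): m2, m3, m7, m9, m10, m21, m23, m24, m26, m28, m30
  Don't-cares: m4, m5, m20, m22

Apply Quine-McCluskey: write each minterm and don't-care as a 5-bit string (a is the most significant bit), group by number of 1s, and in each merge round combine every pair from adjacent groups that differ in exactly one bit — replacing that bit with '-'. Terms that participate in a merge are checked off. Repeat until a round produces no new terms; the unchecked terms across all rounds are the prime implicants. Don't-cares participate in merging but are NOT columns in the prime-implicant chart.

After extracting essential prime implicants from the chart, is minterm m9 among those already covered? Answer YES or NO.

YES

Round 0: 00010✓ 00011✓ 00100✓ 00101✓ 00111✓ 01001 01010✓ 10100✓ 10101✓ 10110✓ 10111✓ 11000✓ 11010✓ 11100✓ 11110✓
Round 1: -0100✓ -0101✓ -0111✓ -1010 0-010 00-11 0001- 001-1✓ 0010-✓ 1-100✓ 1-110✓ 101-0✓ 101-1✓ 1010-✓ 1011-✓ 11-00✓ 11-10✓ 110-0✓ 111-0✓
Round 2: -01-1 -010- 1-1-0 101-- 11--0
PIs = {-01-1, -010-, -1010, 0-010, 00-11, 0001-, 01001, 1-1-0, 101--, 11--0}
Coverage chart:
  m2: 0-010,0001-
  m3: 00-11,0001-
  m7: -01-1,00-11
  m9: 01001 ←essential
  m10: -1010,0-010
  m21: -01-1,-010-,101--
  m23: -01-1,101--
  m24: 11--0 ←essential
  m26: -1010,11--0
  m28: 1-1-0,11--0
  m30: 1-1-0,11--0
Essential: 01001, 11--0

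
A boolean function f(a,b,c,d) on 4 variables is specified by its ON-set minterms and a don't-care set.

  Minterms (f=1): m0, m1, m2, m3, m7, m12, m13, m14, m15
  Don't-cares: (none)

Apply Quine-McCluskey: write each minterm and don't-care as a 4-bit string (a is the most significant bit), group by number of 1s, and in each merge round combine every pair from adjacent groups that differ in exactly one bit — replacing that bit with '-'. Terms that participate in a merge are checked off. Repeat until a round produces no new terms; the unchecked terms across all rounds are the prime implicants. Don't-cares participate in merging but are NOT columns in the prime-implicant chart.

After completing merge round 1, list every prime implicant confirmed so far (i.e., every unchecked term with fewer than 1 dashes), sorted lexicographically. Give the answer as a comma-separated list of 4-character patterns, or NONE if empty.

NONE

Round 0: 0000✓ 0001✓ 0010✓ 0011✓ 0111✓ 1100✓ 1101✓ 1110✓ 1111✓
Round 1: -111 0-11 00-0✓ 00-1✓ 000-✓ 001-✓ 11-0✓ 11-1✓ 110-✓ 111-✓
Round 2: 00-- 11--
PIs = {-111, 0-11, 00--, 11--}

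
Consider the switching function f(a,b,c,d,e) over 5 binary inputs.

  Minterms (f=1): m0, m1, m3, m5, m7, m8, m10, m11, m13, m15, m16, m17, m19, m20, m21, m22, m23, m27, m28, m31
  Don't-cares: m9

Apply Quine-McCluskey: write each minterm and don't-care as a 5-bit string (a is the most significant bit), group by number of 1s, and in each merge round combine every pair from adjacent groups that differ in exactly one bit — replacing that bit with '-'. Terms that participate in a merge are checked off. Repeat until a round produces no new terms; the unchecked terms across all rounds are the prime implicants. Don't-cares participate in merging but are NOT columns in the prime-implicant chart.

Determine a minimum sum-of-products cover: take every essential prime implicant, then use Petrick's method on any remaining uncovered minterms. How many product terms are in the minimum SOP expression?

6

Round 0: 00000✓ 00001✓ 00011✓ 00101✓ 00111✓ 01000✓ 01001✓ 01010✓ 01011✓ 01101✓ 01111✓ 10000✓ 10001✓ 10011✓ 10100✓ 10101✓ 10110✓ 10111✓ 11011✓ 11100✓ 11111✓
Round 1: -0000✓ -0001✓ -0011✓ -0101✓ -0111✓ -1011✓ -1111✓ 0-000✓ 0-001✓ 0-011✓ 0-101✓ 0-111✓ 00-01✓ 00-11✓ 000-1✓ 0000-✓ 001-1✓ 01-01✓ 01-11✓ 010-0✓ 010-1✓ 0100-✓ 0101-✓ 011-1✓ 1-011✓ 1-100 1-111✓ 10-00✓ 10-01✓ 10-11✓ 100-1✓ 1000-✓ 101-0✓ 101-1✓ 1010-✓ 1011-✓ 11-11✓
Round 2: --011✓ --111✓ -0-01✓ -0-11✓ -00-1✓ -000- -01-1✓ -1-11✓ 0--01✓ 0--11✓ 0-0-1✓ 0-00- 0-1-1✓ 00--1✓ 01--1✓ 010-- 1--11✓ 10--1✓ 10-0- 101--
Round 3: ---11 -0--1 0---1
PIs = {---11, -0--1, -000-, 0---1, 0-00-, 010--, 1-100, 10-0-, 101--}
Coverage chart:
  m0: -000-,0-00-
  m1: -0--1,-000-,0---1,0-00-
  m3: ---11,-0--1,0---1
  m5: -0--1,0---1
  m7: ---11,-0--1,0---1
  m8: 0-00-,010--
  m10: 010-- ←essential
  m11: ---11,0---1,010--
  m13: 0---1 ←essential
  m15: ---11,0---1
  m16: -000-,10-0-
  m17: -0--1,-000-,10-0-
  m19: ---11,-0--1
  m20: 1-100,10-0-,101--
  m21: -0--1,10-0-,101--
  m22: 101-- ←essential
  m23: ---11,-0--1,101--
  m27: ---11 ←essential
  m28: 1-100 ←essential
  m31: ---11 ←essential
Essential: ---11, 0---1, 010--, 1-100, 101--
Petrick residual → -000-
Min cover (6 terms): de + b'c'd' + a'e + a'bc' + acd'e' + ab'c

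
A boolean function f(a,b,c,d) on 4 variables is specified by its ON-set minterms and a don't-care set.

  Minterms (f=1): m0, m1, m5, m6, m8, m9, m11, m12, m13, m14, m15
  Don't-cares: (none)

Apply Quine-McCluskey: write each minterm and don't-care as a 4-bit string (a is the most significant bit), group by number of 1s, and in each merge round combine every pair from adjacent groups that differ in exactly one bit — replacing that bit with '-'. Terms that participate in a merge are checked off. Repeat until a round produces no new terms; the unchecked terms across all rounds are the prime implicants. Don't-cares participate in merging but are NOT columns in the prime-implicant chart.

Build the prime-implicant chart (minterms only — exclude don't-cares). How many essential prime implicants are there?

4

size-2^0 implicants → 0000(✓)  0001(✓)  0101(✓)  0110(✓)  1000(✓)  1001(✓)  1011(✓)  1100(✓)  1101(✓)  1110(✓)  1111(✓)
size-2^1 implicants → -000(✓)  -001(✓)  -101(✓)  -110  0-01(✓)  000-(✓)  1-00(✓)  1-01(✓)  1-11(✓)  10-1(✓)  100-(✓)  11-0(✓)  11-1(✓)  110-(✓)  111-(✓)
size-2^2 implicants → --01  -00-  1--1  1-0-  11--
Unchecked terms (primes): --01, -00-, -110, 1--1, 1-0-, 11--
Minterm coverage:
  m0 ⊆ -00- [E]
  m1 ⊆ --01,-00-
  m5 ⊆ --01 [E]
  m6 ⊆ -110 [E]
  m8 ⊆ -00-,1-0-
  m9 ⊆ --01,-00-,1--1,1-0-
  m11 ⊆ 1--1 [E]
  m12 ⊆ 1-0-,11--
  m13 ⊆ --01,1--1,1-0-,11--
  m14 ⊆ -110,11--
  m15 ⊆ 1--1,11--
E = {--01, -00-, -110, 1--1}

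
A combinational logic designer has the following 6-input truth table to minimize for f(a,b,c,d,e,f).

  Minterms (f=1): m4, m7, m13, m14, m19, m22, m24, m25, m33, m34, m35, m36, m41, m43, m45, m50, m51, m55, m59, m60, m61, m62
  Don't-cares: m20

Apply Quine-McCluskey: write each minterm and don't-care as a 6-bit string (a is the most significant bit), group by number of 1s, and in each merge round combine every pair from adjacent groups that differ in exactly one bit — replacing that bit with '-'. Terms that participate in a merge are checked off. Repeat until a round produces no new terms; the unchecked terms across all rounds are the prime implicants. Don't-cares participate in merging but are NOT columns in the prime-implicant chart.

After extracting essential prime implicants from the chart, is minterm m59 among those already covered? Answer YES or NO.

[col 0] 000100*, 000111, 001101*, 001110, 010011*, 010100*, 010110*, 011000*, 011001*, 100001*, 100010*, 100011*, 100100*, 101001*, 101011*, 101101*, 110010*, 110011*, 110111*, 111011*, 111100*, 111101*, 111110*
[col 1] -00100, -01101, -10011, 0-0100, 0101-0, 01100-, 1-0010*, 1-0011*, 1-1011*, 1-1101, 10-001*, 10-011*, 1000-1*, 10001-*, 101-01, 1010-1*, 11-011*, 110-11, 11001-*, 1111-0, 11110-
[col 2] 1--011, 1-001-, 10-0-1
Prime implicants: -00100, -01101, -10011, 0-0100, 000111, 001110, 0101-0, 01100-, 1--011, 1-001-, 1-1101, 10-0-1, 101-01, 110-11, 1111-0, 11110-
PI chart (minterm → PIs covering it):
  4 | -00100,0-0100
  7 | 000111  (sole → essential)
  13 | -01101  (sole → essential)
  14 | 001110  (sole → essential)
  19 | -10011  (sole → essential)
  22 | 0101-0  (sole → essential)
  24 | 01100-  (sole → essential)
  25 | 01100-  (sole → essential)
  33 | 10-0-1  (sole → essential)
  34 | 1-001-  (sole → essential)
  35 | 1--011,1-001-,10-0-1
  36 | -00100  (sole → essential)
  41 | 10-0-1,101-01
  43 | 1--011,10-0-1
  45 | -01101,1-1101,101-01
  50 | 1-001-  (sole → essential)
  51 | -10011,1--011,1-001-,110-11
  55 | 110-11  (sole → essential)
  59 | 1--011  (sole → essential)
  60 | 1111-0,11110-
  61 | 1-1101,11110-
  62 | 1111-0  (sole → essential)
Essential prime implicants: -00100, -01101, -10011, 000111, 001110, 0101-0, 01100-, 1--011, 1-001-, 10-0-1, 110-11, 1111-0

YES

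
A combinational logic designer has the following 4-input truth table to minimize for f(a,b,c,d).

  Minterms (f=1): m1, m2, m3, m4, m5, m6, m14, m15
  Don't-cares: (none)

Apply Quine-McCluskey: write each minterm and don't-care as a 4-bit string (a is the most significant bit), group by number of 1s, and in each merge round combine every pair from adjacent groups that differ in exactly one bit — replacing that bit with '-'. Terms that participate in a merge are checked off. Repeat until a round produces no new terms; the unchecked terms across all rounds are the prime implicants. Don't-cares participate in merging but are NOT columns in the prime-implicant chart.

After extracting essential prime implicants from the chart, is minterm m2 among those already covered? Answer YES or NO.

NO

[col 0] 0001*, 0010*, 0011*, 0100*, 0101*, 0110*, 1110*, 1111*
[col 1] -110, 0-01, 0-10, 00-1, 001-, 01-0, 010-, 111-
Prime implicants: -110, 0-01, 0-10, 00-1, 001-, 01-0, 010-, 111-
PI chart (minterm → PIs covering it):
  1 | 0-01,00-1
  2 | 0-10,001-
  3 | 00-1,001-
  4 | 01-0,010-
  5 | 0-01,010-
  6 | -110,0-10,01-0
  14 | -110,111-
  15 | 111-  (sole → essential)
Essential prime implicants: 111-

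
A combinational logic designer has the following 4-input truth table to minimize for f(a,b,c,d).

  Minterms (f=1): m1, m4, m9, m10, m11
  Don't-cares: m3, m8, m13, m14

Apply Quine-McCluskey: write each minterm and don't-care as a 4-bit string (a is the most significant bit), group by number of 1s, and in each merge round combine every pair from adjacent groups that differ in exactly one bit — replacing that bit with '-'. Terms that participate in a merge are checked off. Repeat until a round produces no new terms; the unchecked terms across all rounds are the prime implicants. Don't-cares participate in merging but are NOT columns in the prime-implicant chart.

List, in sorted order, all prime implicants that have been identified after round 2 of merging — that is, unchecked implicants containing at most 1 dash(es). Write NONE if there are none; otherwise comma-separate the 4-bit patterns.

0100, 1-01, 1-10

[col 0] 0001*, 0011*, 0100, 1000*, 1001*, 1010*, 1011*, 1101*, 1110*
[col 1] -001*, -011*, 00-1*, 1-01, 1-10, 10-0*, 10-1*, 100-*, 101-*
[col 2] -0-1, 10--
Prime implicants: -0-1, 0100, 1-01, 1-10, 10--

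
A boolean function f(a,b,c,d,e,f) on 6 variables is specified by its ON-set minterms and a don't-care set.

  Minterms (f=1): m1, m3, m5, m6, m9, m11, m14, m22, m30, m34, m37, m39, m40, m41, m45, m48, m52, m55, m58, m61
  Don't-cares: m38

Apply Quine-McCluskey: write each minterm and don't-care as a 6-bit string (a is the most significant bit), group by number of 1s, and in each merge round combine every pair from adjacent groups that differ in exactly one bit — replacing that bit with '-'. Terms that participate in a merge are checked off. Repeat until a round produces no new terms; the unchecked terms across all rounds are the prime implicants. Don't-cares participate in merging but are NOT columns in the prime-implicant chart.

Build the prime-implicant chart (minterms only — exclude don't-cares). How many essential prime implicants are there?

8

Round 0: 000001✓ 000011✓ 000101✓ 000110✓ 001001✓ 001011✓ 001110✓ 010110✓ 011110✓ 100010✓ 100101✓ 100110✓ 100111✓ 101000✓ 101001✓ 101101✓ 110000✓ 110100✓ 110111✓ 111010 111101✓
Round 1: -00101 -00110 -01001 0-0110✓ 0-1110✓ 00-001✓ 00-011✓ 00-110✓ 000-01 0000-1✓ 0010-1✓ 01-110✓ 1-0111 1-1101 10-101 100-10 1001-1 10011- 101-01 10100- 110-00
Round 2: 0--110 00-0-1
PIs = {-00101, -00110, -01001, 0--110, 00-0-1, 000-01, 1-0111, 1-1101, 10-101, 100-10, 1001-1, 10011-, 101-01, 10100-, 110-00, 111010}
Coverage chart:
  m1: 00-0-1,000-01
  m3: 00-0-1 ←essential
  m5: -00101,000-01
  m6: -00110,0--110
  m9: -01001,00-0-1
  m11: 00-0-1 ←essential
  m14: 0--110 ←essential
  m22: 0--110 ←essential
  m30: 0--110 ←essential
  m34: 100-10 ←essential
  m37: -00101,10-101,1001-1
  m39: 1-0111,1001-1,10011-
  m40: 10100- ←essential
  m41: -01001,101-01,10100-
  m45: 1-1101,10-101,101-01
  m48: 110-00 ←essential
  m52: 110-00 ←essential
  m55: 1-0111 ←essential
  m58: 111010 ←essential
  m61: 1-1101 ←essential
Essential: 0--110, 00-0-1, 1-0111, 1-1101, 100-10, 10100-, 110-00, 111010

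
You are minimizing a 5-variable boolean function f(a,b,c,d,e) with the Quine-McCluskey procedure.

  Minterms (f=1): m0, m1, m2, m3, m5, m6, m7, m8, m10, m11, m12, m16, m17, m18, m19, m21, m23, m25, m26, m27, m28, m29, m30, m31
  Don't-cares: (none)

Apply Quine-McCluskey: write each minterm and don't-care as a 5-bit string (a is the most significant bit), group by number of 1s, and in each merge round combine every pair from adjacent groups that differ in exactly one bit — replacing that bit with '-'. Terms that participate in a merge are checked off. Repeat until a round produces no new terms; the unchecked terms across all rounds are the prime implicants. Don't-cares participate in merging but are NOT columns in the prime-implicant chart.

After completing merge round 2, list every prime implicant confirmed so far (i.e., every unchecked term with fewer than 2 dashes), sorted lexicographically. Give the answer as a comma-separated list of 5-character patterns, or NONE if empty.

-1100, 01-00

Round 0: 00000✓ 00001✓ 00010✓ 00011✓ 00101✓ 00110✓ 00111✓ 01000✓ 01010✓ 01011✓ 01100✓ 10000✓ 10001✓ 10010✓ 10011✓ 10101✓ 10111✓ 11001✓ 11010✓ 11011✓ 11100✓ 11101✓ 11110✓ 11111✓
Round 1: -0000✓ -0001✓ -0010✓ -0011✓ -0101✓ -0111✓ -1010✓ -1011✓ -1100 0-000✓ 0-010✓ 0-011✓ 00-01✓ 00-10✓ 00-11✓ 000-0✓ 000-1✓ 0000-✓ 0001-✓ 001-1✓ 0011-✓ 01-00 010-0✓ 0101-✓ 1-001✓ 1-010✓ 1-011✓ 1-101✓ 1-111✓ 10-01✓ 10-11✓ 100-0✓ 100-1✓ 1000-✓ 1001-✓ 101-1✓ 11-01✓ 11-10✓ 11-11✓ 110-1✓ 1101-✓ 111-0✓ 111-1✓ 1110-✓ 1111-✓
Round 2: --010✓ --011✓ -0-01✓ -0-11✓ -00-0✓ -00-1✓ -000-✓ -001-✓ -01-1✓ -101-✓ 0-0-0 0-01-✓ 00--1✓ 00-1- 000--✓ 1--01✓ 1--11✓ 1-0-1✓ 1-01-✓ 1-1-1✓ 10--1✓ 100--✓ 11--1✓ 11-1- 111--
Round 3: --01- -0--1 -00-- 1---1
PIs = {--01-, -0--1, -00--, -1100, 0-0-0, 00-1-, 01-00, 1---1, 11-1-, 111--}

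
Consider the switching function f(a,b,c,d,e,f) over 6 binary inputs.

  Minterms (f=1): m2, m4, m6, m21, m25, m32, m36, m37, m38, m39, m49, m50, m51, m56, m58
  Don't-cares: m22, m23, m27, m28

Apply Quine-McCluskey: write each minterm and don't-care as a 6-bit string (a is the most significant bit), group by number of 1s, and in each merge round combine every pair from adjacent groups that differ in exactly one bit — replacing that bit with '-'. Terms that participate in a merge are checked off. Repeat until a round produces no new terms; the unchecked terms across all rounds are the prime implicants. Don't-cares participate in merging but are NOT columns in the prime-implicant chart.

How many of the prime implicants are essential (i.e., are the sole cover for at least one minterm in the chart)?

size-2^0 implicants → 000010(✓)  000100(✓)  000110(✓)  010101(✓)  010110(✓)  010111(✓)  011001(✓)  011011(✓)  011100  100000(✓)  100100(✓)  100101(✓)  100110(✓)  100111(✓)  110001(✓)  110010(✓)  110011(✓)  111000(✓)  111010(✓)
size-2^1 implicants → -00100(✓)  -00110(✓)  0-0110  000-10  0001-0(✓)  0101-1  01011-  0110-1  100-00  1001-0(✓)  1001-1(✓)  10010-(✓)  10011-(✓)  11-010  1100-1  11001-  1110-0
size-2^2 implicants → -001-0  1001--
Unchecked terms (primes): -001-0, 0-0110, 000-10, 0101-1, 01011-, 0110-1, 011100, 100-00, 1001--, 11-010, 1100-1, 11001-, 1110-0
Minterm coverage:
  m2 ⊆ 000-10 [E]
  m4 ⊆ -001-0 [E]
  m6 ⊆ -001-0,0-0110,000-10
  m21 ⊆ 0101-1 [E]
  m25 ⊆ 0110-1 [E]
  m32 ⊆ 100-00 [E]
  m36 ⊆ -001-0,100-00,1001--
  m37 ⊆ 1001-- [E]
  m38 ⊆ -001-0,1001--
  m39 ⊆ 1001-- [E]
  m49 ⊆ 1100-1 [E]
  m50 ⊆ 11-010,11001-
  m51 ⊆ 1100-1,11001-
  m56 ⊆ 1110-0 [E]
  m58 ⊆ 11-010,1110-0
E = {-001-0, 000-10, 0101-1, 0110-1, 100-00, 1001--, 1100-1, 1110-0}

8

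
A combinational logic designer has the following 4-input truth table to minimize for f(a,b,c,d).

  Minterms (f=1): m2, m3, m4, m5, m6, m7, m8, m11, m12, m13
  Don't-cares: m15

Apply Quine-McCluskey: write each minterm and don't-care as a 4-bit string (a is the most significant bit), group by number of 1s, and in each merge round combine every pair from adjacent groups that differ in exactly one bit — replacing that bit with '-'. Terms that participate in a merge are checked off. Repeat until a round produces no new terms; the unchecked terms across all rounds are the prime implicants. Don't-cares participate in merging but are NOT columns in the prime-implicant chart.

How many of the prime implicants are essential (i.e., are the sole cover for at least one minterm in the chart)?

3

[col 0] 0010*, 0011*, 0100*, 0101*, 0110*, 0111*, 1000*, 1011*, 1100*, 1101*, 1111*
[col 1] -011*, -100*, -101*, -111*, 0-10*, 0-11*, 001-*, 01-0*, 01-1*, 010-*, 011-*, 1-00, 1-11*, 11-1*, 110-*
[col 2] --11, -1-1, -10-, 0-1-, 01--
Prime implicants: --11, -1-1, -10-, 0-1-, 01--, 1-00
PI chart (minterm → PIs covering it):
  2 | 0-1-  (sole → essential)
  3 | --11,0-1-
  4 | -10-,01--
  5 | -1-1,-10-,01--
  6 | 0-1-,01--
  7 | --11,-1-1,0-1-,01--
  8 | 1-00  (sole → essential)
  11 | --11  (sole → essential)
  12 | -10-,1-00
  13 | -1-1,-10-
Essential prime implicants: --11, 0-1-, 1-00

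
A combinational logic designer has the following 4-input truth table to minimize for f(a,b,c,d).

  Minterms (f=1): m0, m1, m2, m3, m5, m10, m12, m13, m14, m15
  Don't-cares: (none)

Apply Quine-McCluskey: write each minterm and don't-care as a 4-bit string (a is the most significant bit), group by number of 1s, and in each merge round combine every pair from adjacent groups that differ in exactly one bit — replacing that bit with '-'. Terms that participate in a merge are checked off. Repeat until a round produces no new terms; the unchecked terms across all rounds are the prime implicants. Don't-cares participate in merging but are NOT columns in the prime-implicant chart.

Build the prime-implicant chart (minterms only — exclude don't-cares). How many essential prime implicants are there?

2

Round 0: 0000✓ 0001✓ 0010✓ 0011✓ 0101✓ 1010✓ 1100✓ 1101✓ 1110✓ 1111✓
Round 1: -010 -101 0-01 00-0✓ 00-1✓ 000-✓ 001-✓ 1-10 11-0✓ 11-1✓ 110-✓ 111-✓
Round 2: 00-- 11--
PIs = {-010, -101, 0-01, 00--, 1-10, 11--}
Coverage chart:
  m0: 00-- ←essential
  m1: 0-01,00--
  m2: -010,00--
  m3: 00-- ←essential
  m5: -101,0-01
  m10: -010,1-10
  m12: 11-- ←essential
  m13: -101,11--
  m14: 1-10,11--
  m15: 11-- ←essential
Essential: 00--, 11--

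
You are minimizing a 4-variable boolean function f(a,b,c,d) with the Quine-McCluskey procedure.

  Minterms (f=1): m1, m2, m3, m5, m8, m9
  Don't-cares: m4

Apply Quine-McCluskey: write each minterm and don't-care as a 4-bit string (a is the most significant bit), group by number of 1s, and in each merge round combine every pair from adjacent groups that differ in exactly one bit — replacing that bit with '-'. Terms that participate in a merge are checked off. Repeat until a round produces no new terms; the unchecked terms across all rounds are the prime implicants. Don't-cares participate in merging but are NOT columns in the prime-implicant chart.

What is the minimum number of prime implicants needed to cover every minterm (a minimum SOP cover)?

[col 0] 0001*, 0010*, 0011*, 0100*, 0101*, 1000*, 1001*
[col 1] -001, 0-01, 00-1, 001-, 010-, 100-
Prime implicants: -001, 0-01, 00-1, 001-, 010-, 100-
PI chart (minterm → PIs covering it):
  1 | -001,0-01,00-1
  2 | 001-  (sole → essential)
  3 | 00-1,001-
  5 | 0-01,010-
  8 | 100-  (sole → essential)
  9 | -001,100-
Essential prime implicants: 001-, 100-
Petrick residual → 0-01
Minimum SOP uses 3 PIs: a'c'd + a'b'c + ab'c'

3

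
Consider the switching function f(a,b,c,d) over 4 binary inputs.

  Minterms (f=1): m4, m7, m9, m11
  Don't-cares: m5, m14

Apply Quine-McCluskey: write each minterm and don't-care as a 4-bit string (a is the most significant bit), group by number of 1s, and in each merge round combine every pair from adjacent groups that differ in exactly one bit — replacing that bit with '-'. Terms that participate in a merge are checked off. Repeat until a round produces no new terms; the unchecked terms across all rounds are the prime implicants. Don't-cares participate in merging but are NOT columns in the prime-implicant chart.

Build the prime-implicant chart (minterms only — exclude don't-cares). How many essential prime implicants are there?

3

[col 0] 0100*, 0101*, 0111*, 1001*, 1011*, 1110
[col 1] 01-1, 010-, 10-1
Prime implicants: 01-1, 010-, 10-1, 1110
PI chart (minterm → PIs covering it):
  4 | 010-  (sole → essential)
  7 | 01-1  (sole → essential)
  9 | 10-1  (sole → essential)
  11 | 10-1  (sole → essential)
Essential prime implicants: 01-1, 010-, 10-1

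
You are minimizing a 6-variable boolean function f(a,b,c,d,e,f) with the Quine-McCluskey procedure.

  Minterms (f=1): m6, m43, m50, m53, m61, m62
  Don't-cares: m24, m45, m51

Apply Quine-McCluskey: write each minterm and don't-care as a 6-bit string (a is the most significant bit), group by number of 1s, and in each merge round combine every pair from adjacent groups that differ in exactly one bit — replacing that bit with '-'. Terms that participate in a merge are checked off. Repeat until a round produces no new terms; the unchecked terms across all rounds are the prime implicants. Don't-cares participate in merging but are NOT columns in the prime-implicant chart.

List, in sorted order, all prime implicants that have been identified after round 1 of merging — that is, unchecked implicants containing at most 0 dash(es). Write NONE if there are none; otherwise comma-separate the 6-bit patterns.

[col 0] 000110, 011000, 101011, 101101*, 110010*, 110011*, 110101*, 111101*, 111110
[col 1] 1-1101, 11-101, 11001-
Prime implicants: 000110, 011000, 1-1101, 101011, 11-101, 11001-, 111110

000110, 011000, 101011, 111110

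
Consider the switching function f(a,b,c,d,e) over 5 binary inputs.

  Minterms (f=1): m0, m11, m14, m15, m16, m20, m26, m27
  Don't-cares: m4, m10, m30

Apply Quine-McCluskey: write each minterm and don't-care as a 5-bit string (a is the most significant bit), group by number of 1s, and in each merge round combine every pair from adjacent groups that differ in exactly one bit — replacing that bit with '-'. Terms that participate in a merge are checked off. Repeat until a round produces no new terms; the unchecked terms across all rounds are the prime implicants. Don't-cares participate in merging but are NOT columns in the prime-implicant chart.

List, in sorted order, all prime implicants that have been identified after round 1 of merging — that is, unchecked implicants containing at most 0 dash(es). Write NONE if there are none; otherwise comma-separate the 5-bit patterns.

size-2^0 implicants → 00000(✓)  00100(✓)  01010(✓)  01011(✓)  01110(✓)  01111(✓)  10000(✓)  10100(✓)  11010(✓)  11011(✓)  11110(✓)
size-2^1 implicants → -0000(✓)  -0100(✓)  -1010(✓)  -1011(✓)  -1110(✓)  00-00(✓)  01-10(✓)  01-11(✓)  0101-(✓)  0111-(✓)  10-00(✓)  11-10(✓)  1101-(✓)
size-2^2 implicants → -0-00  -1-10  -101-  01-1-
Unchecked terms (primes): -0-00, -1-10, -101-, 01-1-

NONE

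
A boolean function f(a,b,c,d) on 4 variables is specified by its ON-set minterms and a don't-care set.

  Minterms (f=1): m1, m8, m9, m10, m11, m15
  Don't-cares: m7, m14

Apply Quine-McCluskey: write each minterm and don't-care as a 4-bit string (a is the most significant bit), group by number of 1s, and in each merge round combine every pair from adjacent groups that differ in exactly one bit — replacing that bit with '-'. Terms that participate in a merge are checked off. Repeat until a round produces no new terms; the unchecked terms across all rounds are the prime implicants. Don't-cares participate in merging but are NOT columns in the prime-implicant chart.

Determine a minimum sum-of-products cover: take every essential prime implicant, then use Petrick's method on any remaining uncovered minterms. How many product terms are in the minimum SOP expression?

3

[col 0] 0001*, 0111*, 1000*, 1001*, 1010*, 1011*, 1110*, 1111*
[col 1] -001, -111, 1-10*, 1-11*, 10-0*, 10-1*, 100-*, 101-*, 111-*
[col 2] 1-1-, 10--
Prime implicants: -001, -111, 1-1-, 10--
PI chart (minterm → PIs covering it):
  1 | -001  (sole → essential)
  8 | 10--  (sole → essential)
  9 | -001,10--
  10 | 1-1-,10--
  11 | 1-1-,10--
  15 | -111,1-1-
Essential prime implicants: -001, 10--
Petrick residual → -111
Minimum SOP uses 3 PIs: b'c'd + bcd + ab'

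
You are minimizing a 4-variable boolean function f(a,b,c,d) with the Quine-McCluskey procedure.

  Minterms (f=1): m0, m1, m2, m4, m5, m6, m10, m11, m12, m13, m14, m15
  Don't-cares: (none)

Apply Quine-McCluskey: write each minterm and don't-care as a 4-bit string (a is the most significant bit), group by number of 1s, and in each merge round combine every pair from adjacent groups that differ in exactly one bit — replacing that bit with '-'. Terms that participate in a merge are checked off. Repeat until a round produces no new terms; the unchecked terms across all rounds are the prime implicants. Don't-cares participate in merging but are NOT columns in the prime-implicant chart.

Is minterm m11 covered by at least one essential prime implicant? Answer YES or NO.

[col 0] 0000*, 0001*, 0010*, 0100*, 0101*, 0110*, 1010*, 1011*, 1100*, 1101*, 1110*, 1111*
[col 1] -010*, -100*, -101*, -110*, 0-00*, 0-01*, 0-10*, 00-0*, 000-*, 01-0*, 010-*, 1-10*, 1-11*, 101-*, 11-0*, 11-1*, 110-*, 111-*
[col 2] --10, -1-0, -10-, 0--0, 0-0-, 1-1-, 11--
Prime implicants: --10, -1-0, -10-, 0--0, 0-0-, 1-1-, 11--
PI chart (minterm → PIs covering it):
  0 | 0--0,0-0-
  1 | 0-0-  (sole → essential)
  2 | --10,0--0
  4 | -1-0,-10-,0--0,0-0-
  5 | -10-,0-0-
  6 | --10,-1-0,0--0
  10 | --10,1-1-
  11 | 1-1-  (sole → essential)
  12 | -1-0,-10-,11--
  13 | -10-,11--
  14 | --10,-1-0,1-1-,11--
  15 | 1-1-,11--
Essential prime implicants: 0-0-, 1-1-

YES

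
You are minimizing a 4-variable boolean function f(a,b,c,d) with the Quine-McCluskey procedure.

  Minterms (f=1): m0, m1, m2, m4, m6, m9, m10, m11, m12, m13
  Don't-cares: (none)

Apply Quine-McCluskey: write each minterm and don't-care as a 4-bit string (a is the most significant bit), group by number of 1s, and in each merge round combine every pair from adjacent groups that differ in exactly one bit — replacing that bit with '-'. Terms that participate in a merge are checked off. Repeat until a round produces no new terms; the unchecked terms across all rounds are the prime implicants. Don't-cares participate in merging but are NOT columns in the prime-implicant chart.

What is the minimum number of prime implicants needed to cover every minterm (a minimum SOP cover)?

4

size-2^0 implicants → 0000(✓)  0001(✓)  0010(✓)  0100(✓)  0110(✓)  1001(✓)  1010(✓)  1011(✓)  1100(✓)  1101(✓)
size-2^1 implicants → -001  -010  -100  0-00(✓)  0-10(✓)  00-0(✓)  000-  01-0(✓)  1-01  10-1  101-  110-
size-2^2 implicants → 0--0
Unchecked terms (primes): -001, -010, -100, 0--0, 000-, 1-01, 10-1, 101-, 110-
Minterm coverage:
  m0 ⊆ 0--0,000-
  m1 ⊆ -001,000-
  m2 ⊆ -010,0--0
  m4 ⊆ -100,0--0
  m6 ⊆ 0--0 [E]
  m9 ⊆ -001,1-01,10-1
  m10 ⊆ -010,101-
  m11 ⊆ 10-1,101-
  m12 ⊆ -100,110-
  m13 ⊆ 1-01,110-
E = {0--0}
Petrick residual → -001, 101-, 110-
Cover = b'c'd + a'd' + ab'c + abc'  |cover|=4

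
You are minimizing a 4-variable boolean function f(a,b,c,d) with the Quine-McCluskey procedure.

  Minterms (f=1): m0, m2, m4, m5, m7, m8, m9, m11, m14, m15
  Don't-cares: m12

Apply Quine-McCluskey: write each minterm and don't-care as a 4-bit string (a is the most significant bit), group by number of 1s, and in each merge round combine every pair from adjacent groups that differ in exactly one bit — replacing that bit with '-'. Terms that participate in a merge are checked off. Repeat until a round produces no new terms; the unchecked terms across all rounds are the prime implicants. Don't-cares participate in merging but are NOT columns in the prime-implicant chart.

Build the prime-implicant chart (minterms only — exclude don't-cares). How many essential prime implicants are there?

1

[col 0] 0000*, 0010*, 0100*, 0101*, 0111*, 1000*, 1001*, 1011*, 1100*, 1110*, 1111*
[col 1] -000*, -100*, -111, 0-00*, 00-0, 01-1, 010-, 1-00*, 1-11, 10-1, 100-, 11-0, 111-
[col 2] --00
Prime implicants: --00, -111, 00-0, 01-1, 010-, 1-11, 10-1, 100-, 11-0, 111-
PI chart (minterm → PIs covering it):
  0 | --00,00-0
  2 | 00-0  (sole → essential)
  4 | --00,010-
  5 | 01-1,010-
  7 | -111,01-1
  8 | --00,100-
  9 | 10-1,100-
  11 | 1-11,10-1
  14 | 11-0,111-
  15 | -111,1-11,111-
Essential prime implicants: 00-0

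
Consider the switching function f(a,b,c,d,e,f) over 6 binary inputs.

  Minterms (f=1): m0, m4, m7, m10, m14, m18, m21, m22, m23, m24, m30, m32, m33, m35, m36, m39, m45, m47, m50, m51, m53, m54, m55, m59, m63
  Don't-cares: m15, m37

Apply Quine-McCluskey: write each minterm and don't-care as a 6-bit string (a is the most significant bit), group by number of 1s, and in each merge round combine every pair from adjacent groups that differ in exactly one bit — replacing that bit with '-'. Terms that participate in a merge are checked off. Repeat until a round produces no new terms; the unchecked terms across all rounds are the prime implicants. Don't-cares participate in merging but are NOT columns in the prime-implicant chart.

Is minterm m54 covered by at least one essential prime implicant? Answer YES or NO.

YES

size-2^0 implicants → 000000(✓)  000100(✓)  000111(✓)  001010(✓)  001110(✓)  001111(✓)  010010(✓)  010101(✓)  010110(✓)  010111(✓)  011000  011110(✓)  100000(✓)  100001(✓)  100011(✓)  100100(✓)  100101(✓)  100111(✓)  101101(✓)  101111(✓)  110010(✓)  110011(✓)  110101(✓)  110110(✓)  110111(✓)  111011(✓)  111111(✓)
size-2^1 implicants → -00000(✓)  -00100(✓)  -00111(✓)  -01111(✓)  -10010(✓)  -10101(✓)  -10110(✓)  -10111(✓)  0-0111(✓)  0-1110  00-111(✓)  000-00(✓)  001-10  00111-  01-110  010-10(✓)  0101-1(✓)  01011-(✓)  1-0011(✓)  1-0101(✓)  1-0111(✓)  1-1111(✓)  10-101(✓)  10-111(✓)  100-00(✓)  100-01(✓)  100-11(✓)  1000-1(✓)  10000-(✓)  1001-1(✓)  10010-(✓)  1011-1(✓)  11-011(✓)  11-111(✓)  110-10(✓)  110-11(✓)  11001-(✓)  1101-1(✓)  11011-(✓)  111-11(✓)
size-2^2 implicants → --0111  -0-111  -00-00  -10-10  -101-1  -1011-  1--111  1-0-11  1-01-1  10-1-1  100--1  100-0-  11--11  110-1-
Unchecked terms (primes): --0111, -0-111, -00-00, -10-10, -101-1, -1011-, 0-1110, 001-10, 00111-, 01-110, 011000, 1--111, 1-0-11, 1-01-1, 10-1-1, 100--1, 100-0-, 11--11, 110-1-
Minterm coverage:
  m0 ⊆ -00-00 [E]
  m4 ⊆ -00-00 [E]
  m7 ⊆ --0111,-0-111
  m10 ⊆ 001-10 [E]
  m14 ⊆ 0-1110,001-10,00111-
  m18 ⊆ -10-10 [E]
  m21 ⊆ -101-1 [E]
  m22 ⊆ -10-10,-1011-,01-110
  m23 ⊆ --0111,-101-1,-1011-
  m24 ⊆ 011000 [E]
  m30 ⊆ 0-1110,01-110
  m32 ⊆ -00-00,100-0-
  m33 ⊆ 100--1,100-0-
  m35 ⊆ 1-0-11,100--1
  m36 ⊆ -00-00,100-0-
  m39 ⊆ --0111,-0-111,1--111,1-0-11,1-01-1,10-1-1,100--1
  m45 ⊆ 10-1-1 [E]
  m47 ⊆ -0-111,1--111,10-1-1
  m50 ⊆ -10-10,110-1-
  m51 ⊆ 1-0-11,11--11,110-1-
  m53 ⊆ -101-1,1-01-1
  m54 ⊆ -10-10,-1011-,110-1-
  m55 ⊆ --0111,-101-1,-1011-,1--111,1-0-11,1-01-1,11--11,110-1-
  m59 ⊆ 11--11 [E]
  m63 ⊆ 1--111,11--11
E = {-00-00, -10-10, -101-1, 001-10, 011000, 10-1-1, 11--11}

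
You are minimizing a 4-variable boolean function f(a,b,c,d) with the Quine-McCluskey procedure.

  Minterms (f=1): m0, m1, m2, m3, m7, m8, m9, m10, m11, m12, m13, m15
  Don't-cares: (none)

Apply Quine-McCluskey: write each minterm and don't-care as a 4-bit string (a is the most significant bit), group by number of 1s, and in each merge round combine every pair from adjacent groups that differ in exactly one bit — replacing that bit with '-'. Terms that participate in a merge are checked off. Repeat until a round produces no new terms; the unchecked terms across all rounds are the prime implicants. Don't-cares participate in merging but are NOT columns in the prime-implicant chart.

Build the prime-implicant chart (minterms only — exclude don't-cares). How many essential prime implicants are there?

[col 0] 0000*, 0001*, 0010*, 0011*, 0111*, 1000*, 1001*, 1010*, 1011*, 1100*, 1101*, 1111*
[col 1] -000*, -001*, -010*, -011*, -111*, 0-11*, 00-0*, 00-1*, 000-*, 001-*, 1-00*, 1-01*, 1-11*, 10-0*, 10-1*, 100-*, 101-*, 11-1*, 110-*
[col 2] --11, -0-0*, -0-1*, -00-*, -01-*, 00--*, 1--1, 1-0-, 10--*
[col 3] -0--
Prime implicants: --11, -0--, 1--1, 1-0-
PI chart (minterm → PIs covering it):
  0 | -0--  (sole → essential)
  1 | -0--  (sole → essential)
  2 | -0--  (sole → essential)
  3 | --11,-0--
  7 | --11  (sole → essential)
  8 | -0--,1-0-
  9 | -0--,1--1,1-0-
  10 | -0--  (sole → essential)
  11 | --11,-0--,1--1
  12 | 1-0-  (sole → essential)
  13 | 1--1,1-0-
  15 | --11,1--1
Essential prime implicants: --11, -0--, 1-0-

3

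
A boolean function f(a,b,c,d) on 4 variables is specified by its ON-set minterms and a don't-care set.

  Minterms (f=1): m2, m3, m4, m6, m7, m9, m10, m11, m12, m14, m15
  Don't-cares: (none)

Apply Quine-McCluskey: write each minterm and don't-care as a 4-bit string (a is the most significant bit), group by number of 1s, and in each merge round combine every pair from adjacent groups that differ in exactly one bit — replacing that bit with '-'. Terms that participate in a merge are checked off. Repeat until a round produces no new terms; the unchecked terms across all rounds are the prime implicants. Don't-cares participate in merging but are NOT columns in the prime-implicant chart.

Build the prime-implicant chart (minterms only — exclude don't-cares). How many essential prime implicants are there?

Round 0: 0010✓ 0011✓ 0100✓ 0110✓ 0111✓ 1001✓ 1010✓ 1011✓ 1100✓ 1110✓ 1111✓
Round 1: -010✓ -011✓ -100✓ -110✓ -111✓ 0-10✓ 0-11✓ 001-✓ 01-0✓ 011-✓ 1-10✓ 1-11✓ 10-1 101-✓ 11-0✓ 111-✓
Round 2: --10✓ --11✓ -01-✓ -1-0 -11-✓ 0-1-✓ 1-1-✓
Round 3: --1-
PIs = {--1-, -1-0, 10-1}
Coverage chart:
  m2: --1- ←essential
  m3: --1- ←essential
  m4: -1-0 ←essential
  m6: --1-,-1-0
  m7: --1- ←essential
  m9: 10-1 ←essential
  m10: --1- ←essential
  m11: --1-,10-1
  m12: -1-0 ←essential
  m14: --1-,-1-0
  m15: --1- ←essential
Essential: --1-, -1-0, 10-1

3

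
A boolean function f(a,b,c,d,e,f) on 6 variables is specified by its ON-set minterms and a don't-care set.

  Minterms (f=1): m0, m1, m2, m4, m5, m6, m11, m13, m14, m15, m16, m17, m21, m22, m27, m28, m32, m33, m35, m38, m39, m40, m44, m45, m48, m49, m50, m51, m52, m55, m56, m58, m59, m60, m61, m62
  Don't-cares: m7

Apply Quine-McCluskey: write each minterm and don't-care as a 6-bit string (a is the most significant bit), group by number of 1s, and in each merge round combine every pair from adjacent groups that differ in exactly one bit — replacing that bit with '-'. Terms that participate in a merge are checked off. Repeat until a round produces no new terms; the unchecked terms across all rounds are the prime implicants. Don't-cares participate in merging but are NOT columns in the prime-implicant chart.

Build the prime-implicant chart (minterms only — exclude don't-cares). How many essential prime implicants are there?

11

Round 0: 000000✓ 000001✓ 000010✓ 000100✓ 000101✓ 000110✓ 000111✓ 001011✓ 001101✓ 001110✓ 001111✓ 010000✓ 010001✓ 010101✓ 010110✓ 011011✓ 011100✓ 100000✓ 100001✓ 100011✓ 100110✓ 100111✓ 101000✓ 101100✓ 101101✓ 110000✓ 110001✓ 110010✓ 110011✓ 110100✓ 110111✓ 111000✓ 111010✓ 111011✓ 111100✓ 111101✓ 111110✓
Round 1: -00000✓ -00001✓ -00110✓ -00111✓ -01101 -10000✓ -10001✓ -11011 -11100 0-0000✓ 0-0001✓ 0-0101✓ 0-0110 0-1011 00-101✓ 00-110✓ 00-111✓ 000-00✓ 000-01✓ 000-10✓ 0000-0✓ 00000-✓ 0001-0✓ 0001-1✓ 00010-✓ 00011-✓ 001-11 0011-1✓ 00111-✓ 010-01✓ 01000-✓ 1-0000✓ 1-0001✓ 1-0011✓ 1-0111✓ 1-1000✓ 1-1100✓ 1-1101✓ 10-000✓ 100-11✓ 1000-1✓ 10000-✓ 10011-✓ 101-00✓ 10110-✓ 11-000✓ 11-010✓ 11-011✓ 11-100✓ 110-00✓ 110-11✓ 1100-0✓ 1100-1✓ 11000-✓ 11001-✓ 111-00✓ 111-10✓ 1110-0✓ 11101-✓ 1111-0✓ 11110-✓
Round 2: --0000✓ --0001✓ -0000-✓ -0011- -1000-✓ 0-0-01 0-000-✓ 00-1-1 00-11- 000--0 000-0- 0001-- 1--000 1-0-11 1-00-1 1-000-✓ 1-1-00 1-110- 11--00 11-0-0 11-01- 1100-- 111--0
Round 3: --000-
PIs = {--000-, -0011-, -01101, -11011, -11100, 0-0-01, 0-0110, 0-1011, 00-1-1, 00-11-, 000--0, 000-0-, 0001--, 001-11, 1--000, 1-0-11, 1-00-1, 1-1-00, 1-110-, 11--00, 11-0-0, 11-01-, 1100--, 111--0}
Coverage chart:
  m0: --000-,000--0,000-0-
  m1: --000-,0-0-01,000-0-
  m2: 000--0 ←essential
  m4: 000--0,000-0-,0001--
  m5: 0-0-01,00-1-1,000-0-,0001--
  m6: -0011-,0-0110,00-11-,000--0,0001--
  m11: 0-1011,001-11
  m13: -01101,00-1-1
  m14: 00-11- ←essential
  m15: 00-1-1,00-11-,001-11
  m16: --000- ←essential
  m17: --000-,0-0-01
  m21: 0-0-01 ←essential
  m22: 0-0110 ←essential
  m27: -11011,0-1011
  m28: -11100 ←essential
  m32: --000-,1--000
  m33: --000-,1-00-1
  m35: 1-0-11,1-00-1
  m38: -0011- ←essential
  m39: -0011-,1-0-11
  m40: 1--000,1-1-00
  m44: 1-1-00,1-110-
  m45: -01101,1-110-
  m48: --000-,1--000,11--00,11-0-0,1100--
  m49: --000-,1-00-1,1100--
  m50: 11-0-0,11-01-,1100--
  m51: 1-0-11,1-00-1,11-01-,1100--
  m52: 11--00 ←essential
  m55: 1-0-11 ←essential
  m56: 1--000,1-1-00,11--00,11-0-0,111--0
  m58: 11-0-0,11-01-,111--0
  m59: -11011,11-01-
  m60: -11100,1-1-00,1-110-,11--00,111--0
  m61: 1-110- ←essential
  m62: 111--0 ←essential
Essential: --000-, -0011-, -11100, 0-0-01, 0-0110, 00-11-, 000--0, 1-0-11, 1-110-, 11--00, 111--0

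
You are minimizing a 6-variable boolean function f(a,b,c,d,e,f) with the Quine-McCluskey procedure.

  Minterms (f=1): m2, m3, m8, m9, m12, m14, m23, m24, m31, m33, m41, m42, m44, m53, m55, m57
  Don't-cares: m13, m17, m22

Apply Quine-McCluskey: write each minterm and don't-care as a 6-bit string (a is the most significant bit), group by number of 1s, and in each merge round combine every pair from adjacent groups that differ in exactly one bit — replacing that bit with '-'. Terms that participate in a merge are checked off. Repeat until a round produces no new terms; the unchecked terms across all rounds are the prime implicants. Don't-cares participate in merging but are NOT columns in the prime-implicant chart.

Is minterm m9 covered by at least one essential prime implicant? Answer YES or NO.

Round 0: 000010✓ 000011✓ 001000✓ 001001✓ 001100✓ 001101✓ 001110✓ 010001 010110✓ 010111✓ 011000✓ 011111✓ 100001✓ 101001✓ 101010 101100✓ 110101✓ 110111✓ 111001✓
Round 1: -01001 -01100 -10111 0-1000 00001- 001-00✓ 001-01✓ 00100-✓ 0011-0 00110-✓ 01-111 01011- 1-1001 10-001 1101-1
Round 2: 001-0-
PIs = {-01001, -01100, -10111, 0-1000, 00001-, 001-0-, 0011-0, 01-111, 010001, 01011-, 1-1001, 10-001, 101010, 1101-1}
Coverage chart:
  m2: 00001- ←essential
  m3: 00001- ←essential
  m8: 0-1000,001-0-
  m9: -01001,001-0-
  m12: -01100,001-0-,0011-0
  m14: 0011-0 ←essential
  m23: -10111,01-111,01011-
  m24: 0-1000 ←essential
  m31: 01-111 ←essential
  m33: 10-001 ←essential
  m41: -01001,1-1001,10-001
  m42: 101010 ←essential
  m44: -01100 ←essential
  m53: 1101-1 ←essential
  m55: -10111,1101-1
  m57: 1-1001 ←essential
Essential: -01100, 0-1000, 00001-, 0011-0, 01-111, 1-1001, 10-001, 101010, 1101-1

NO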